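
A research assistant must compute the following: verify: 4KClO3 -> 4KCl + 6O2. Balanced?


Equation: 4KClO3 -> 4KCl + 6O2
Check atoms: Cl: 4=4, K: 4=4, O: 12=12
Balanced

Yes, balanced


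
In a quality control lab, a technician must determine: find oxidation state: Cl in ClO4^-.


x + 4(-2) = -1, so x = +7
Oxidation number: +7

+7


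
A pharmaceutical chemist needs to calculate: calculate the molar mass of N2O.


M(N2O) = 2×14.01 + 1×16.0
= 28.02 + 16.0
= 44.02 g/mol

44.02 g/mol


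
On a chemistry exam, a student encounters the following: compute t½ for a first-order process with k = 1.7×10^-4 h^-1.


t½ = ln2/k = 0.693147/(1.7×10^-4 h^-1)
= 4077 h

4077 h


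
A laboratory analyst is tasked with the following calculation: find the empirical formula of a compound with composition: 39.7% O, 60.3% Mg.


Assume 100 g sample. Moles of each element:
  O: 39.7/16.0 = 2.481 mol
  Mg: 60.3/24.31 = 2.48 mol
Divide by smallest (2.48):
  O: 2.481/2.48 = 1.0
  Mg: 2.48/2.48 = 1.0
Empirical formula: MgO

MgO


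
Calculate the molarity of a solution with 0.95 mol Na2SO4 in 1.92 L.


M = n/V = 0.95/1.92 = 0.495 mol/L

0.495 M


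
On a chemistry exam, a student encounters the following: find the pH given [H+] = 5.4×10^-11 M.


pH = -log10([H+]) = -log10(5.4×10^-11)
= 11 - log10(5.4)
= 11 - 0.73
= 10.27

10.27


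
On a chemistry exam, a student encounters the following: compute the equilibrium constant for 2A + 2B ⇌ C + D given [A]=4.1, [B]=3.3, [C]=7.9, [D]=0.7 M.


Kc = [C][D]/([A]^2[B]^2)
= (7.9^1 × 0.7^1)/(4.1^2 × 3.3^2)
= 5.53/183.0609
= 0.03021

0.03021


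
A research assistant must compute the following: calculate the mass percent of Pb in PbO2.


M(PbO2) = 1×207.2 + 2×16.0 = 239.20 g/mol
Mass of Pb = 1 × 207.2 = 207.20 g/mol
% Pb = 207.20/239.20 × 100 = 86.62%

86.62%


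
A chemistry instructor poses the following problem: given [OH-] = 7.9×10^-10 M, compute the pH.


pOH = -log10([OH-]) = -log10(7.9×10^-10)
= 10 - log10(7.9) = 9.1
pH = 14 - pOH = 14 - 9.1 = 4.9

4.9


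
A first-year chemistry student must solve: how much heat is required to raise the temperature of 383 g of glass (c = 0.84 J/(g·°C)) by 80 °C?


q = mcΔT = 383 × 0.84 × 80
= 25737.60 J

25737.60 J


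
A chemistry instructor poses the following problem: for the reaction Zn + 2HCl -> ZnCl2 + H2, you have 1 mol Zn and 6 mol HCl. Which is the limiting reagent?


Mole ratio available / coefficient:
  Zn: 1/1 = 1.000
  HCl: 6/2 = 3.000
Smaller ratio is limiting.

Zn


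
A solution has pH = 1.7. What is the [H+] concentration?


[H+] = 10^(-pH) = 10^(-1.7)
= 2.0×10^-2 M

2.0×10^-2 M


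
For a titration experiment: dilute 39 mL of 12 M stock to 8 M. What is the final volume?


C1V1 = C2V2
12 × 39 = 8 × V2
V2 = 468/8 = 58.5 mL

58.5 mL


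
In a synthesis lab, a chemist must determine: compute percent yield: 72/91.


% yield = actual/theoretical × 100
= 72/91 × 100
= 79.12%

79.12%


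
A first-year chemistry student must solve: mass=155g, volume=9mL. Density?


ρ = mass/volume
= 155/9
= 17.222 g/mL

17.222 g/mL


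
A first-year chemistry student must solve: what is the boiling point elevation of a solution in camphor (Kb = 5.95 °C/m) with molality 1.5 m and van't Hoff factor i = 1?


ΔTb = Kb × m × i
= 5.95 × 1.5 × 1
= 8.925 °C

8.925 °C


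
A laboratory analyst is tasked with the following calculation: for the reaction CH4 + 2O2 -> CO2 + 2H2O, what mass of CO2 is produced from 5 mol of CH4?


Mole ratio CO2:CH4 = 1:1
n(CO2) = 5 × 1/1 = 5.000 mol
mass = 5.000 × 44.01 = 220.05 g

220.05 g


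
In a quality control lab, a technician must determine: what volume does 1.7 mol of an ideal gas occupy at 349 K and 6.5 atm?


PV = nRT  (R = 0.08206 L·atm/(mol·K))
V = nRT/P = 1.7×0.08206×349/6.5
= 7.49 L

7.49 L


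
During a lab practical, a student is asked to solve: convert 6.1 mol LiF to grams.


M(LiF) = 25.94 g/mol
mass = n × M = 6.1 × 25.94 = 158.23 g

158.23 g


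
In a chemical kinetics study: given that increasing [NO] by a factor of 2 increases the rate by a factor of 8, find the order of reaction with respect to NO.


rate ∝ [NO]^n
2^n = 8 → n = 3
Order in NO: 3

3


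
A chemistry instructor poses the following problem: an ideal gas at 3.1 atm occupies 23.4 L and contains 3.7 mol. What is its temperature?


PV = nRT  (R = 0.08206 L·atm/(mol·K))
T = PV/(nR) = 3.1×23.4/(3.7×0.08206)
= 72.54/0.303622
= 238.92 K

238.92 K


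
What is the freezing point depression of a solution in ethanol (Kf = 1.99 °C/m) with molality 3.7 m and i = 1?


ΔTf = Kf × m × i
= 1.99 × 3.7 × 1
= 7.363 °C

7.363 °C


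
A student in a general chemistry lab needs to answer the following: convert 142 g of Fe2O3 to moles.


M(Fe2O3) = 159.7 g/mol
n = mass/M = 142/159.7 = 0.8892 mol

0.8892 mol


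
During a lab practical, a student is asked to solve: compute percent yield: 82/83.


% yield = actual/theoretical × 100
= 82/83 × 100
= 98.8%

98.8%


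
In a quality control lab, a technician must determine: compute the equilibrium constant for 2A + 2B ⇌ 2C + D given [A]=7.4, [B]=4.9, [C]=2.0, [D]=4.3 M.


Kc = [C]^2[D]/([A]^2[B]^2)
= (2.0^2 × 4.3^1)/(7.4^2 × 4.9^2)
= 17.2/1314.7876
= 0.01308

0.01308


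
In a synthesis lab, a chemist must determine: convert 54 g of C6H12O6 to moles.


M(C6H12O6) = 180.16 g/mol
n = mass/M = 54/180.16 = 0.2997 mol

0.2997 mol


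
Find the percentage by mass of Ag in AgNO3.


M(AgNO3) = 1×107.87 + 1×14.01 + 3×16.0 = 169.88 g/mol
Mass of Ag = 1 × 107.87 = 107.87 g/mol
% Ag = 107.87/169.88 × 100 = 63.50%

63.50%


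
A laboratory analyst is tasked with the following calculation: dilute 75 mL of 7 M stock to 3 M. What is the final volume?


C1V1 = C2V2
7 × 75 = 3 × V2
V2 = 525/3 = 175.0 mL

175.0 mL


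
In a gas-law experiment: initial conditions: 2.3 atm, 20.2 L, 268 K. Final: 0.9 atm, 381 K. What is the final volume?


P1V1/T1 = P2V2/T2
V2 = P1V1T2/(T1P2)
= 2.3×20.2×381/(268×0.9)
= 73.388 L

73.388 L


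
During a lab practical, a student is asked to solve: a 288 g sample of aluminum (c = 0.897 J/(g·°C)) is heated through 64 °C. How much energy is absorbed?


q = mcΔT = 288 × 0.897 × 64
= 16533.50 J

16533.50 J


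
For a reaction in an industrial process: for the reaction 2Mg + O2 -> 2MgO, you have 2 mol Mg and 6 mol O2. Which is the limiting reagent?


Mole ratio available / coefficient:
  Mg: 2/2 = 1.000
  O2: 6/1 = 6.000
Smaller ratio is limiting.

Mg


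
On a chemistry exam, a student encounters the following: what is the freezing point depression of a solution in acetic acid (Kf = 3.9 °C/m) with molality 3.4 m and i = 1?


ΔTf = Kf × m × i
= 3.9 × 3.4 × 1
= 13.26 °C

13.26 °C


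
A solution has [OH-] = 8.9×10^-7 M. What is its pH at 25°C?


pOH = -log10([OH-]) = -log10(8.9×10^-7)
= 7 - log10(8.9) = 6.05
pH = 14 - pOH = 14 - 6.05 = 7.95

7.95


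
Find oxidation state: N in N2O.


2x + (-2) = 0, so x = +1
Oxidation number: +1

+1


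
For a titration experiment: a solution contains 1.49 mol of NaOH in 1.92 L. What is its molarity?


M = n/V = 1.49/1.92 = 0.776 mol/L

0.776 M


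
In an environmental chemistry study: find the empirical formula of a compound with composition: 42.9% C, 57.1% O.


Assume 100 g sample. Moles of each element:
  C: 42.9/12.01 = 3.572 mol
  O: 57.1/16.0 = 3.569 mol
Divide by smallest (3.569):
  C: 3.572/3.569 = 1.0
  O: 3.569/3.569 = 1.0
Empirical formula: CO

CO


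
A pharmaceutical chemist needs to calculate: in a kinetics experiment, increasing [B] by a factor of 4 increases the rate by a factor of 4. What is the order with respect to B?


rate ∝ [B]^n
4^n = 4 → n = 1
Order in B: 1

1


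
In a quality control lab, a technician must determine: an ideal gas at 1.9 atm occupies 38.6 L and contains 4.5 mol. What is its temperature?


PV = nRT  (R = 0.08206 L·atm/(mol·K))
T = PV/(nR) = 1.9×38.6/(4.5×0.08206)
= 73.34/0.369270
= 198.61 K

198.61 K


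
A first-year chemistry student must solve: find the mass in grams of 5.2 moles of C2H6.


M(C2H6) = 30.07 g/mol
mass = n × M = 5.2 × 30.07 = 156.36 g

156.36 g


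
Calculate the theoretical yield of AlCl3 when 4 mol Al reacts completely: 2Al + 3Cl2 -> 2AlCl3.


Mole ratio AlCl3:Al = 2:2
n(AlCl3) = 4 × 2/2 = 4.000 mol
mass = 4.000 × 133.33 = 533.32 g

533.32 g


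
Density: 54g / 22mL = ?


ρ = mass/volume
= 54/22
= 2.455 g/mL

2.455 g/mL


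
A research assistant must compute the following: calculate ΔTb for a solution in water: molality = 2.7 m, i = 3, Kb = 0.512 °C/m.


ΔTb = Kb × m × i
= 0.512 × 2.7 × 3
= 4.1472 °C

4.1472 °C


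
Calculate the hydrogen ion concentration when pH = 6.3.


[H+] = 10^(-pH) = 10^(-6.3)
= 5.01×10^-7 M

5.01×10^-7 M


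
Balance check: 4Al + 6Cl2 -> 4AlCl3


Equation: 4Al + 6Cl2 -> 4AlCl3
Check atoms: Al: 4=4, Cl: 12=12
Balanced

Yes, balanced


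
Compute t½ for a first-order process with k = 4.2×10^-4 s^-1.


t½ = ln2/k = 0.693147/(4.2×10^-4 s^-1)
= 1650 s

1650 s


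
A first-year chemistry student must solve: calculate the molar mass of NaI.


M(NaI) = 1×22.99 + 1×126.9
= 22.99 + 126.9
= 149.89 g/mol

149.89 g/mol


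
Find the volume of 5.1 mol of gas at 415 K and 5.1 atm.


PV = nRT  (R = 0.08206 L·atm/(mol·K))
V = nRT/P = 5.1×0.08206×415/5.1
= 34.055 L

34.055 L


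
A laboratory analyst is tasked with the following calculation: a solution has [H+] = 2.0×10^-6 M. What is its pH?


pH = -log10([H+]) = -log10(2.0×10^-6)
= 6 - log10(2.0)
= 6 - 0.3
= 5.7

5.7


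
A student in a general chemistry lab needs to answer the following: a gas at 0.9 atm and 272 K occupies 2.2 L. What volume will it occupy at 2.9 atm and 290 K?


P1V1/T1 = P2V2/T2
V2 = P1V1T2/(T1P2)
= 0.9×2.2×290/(272×2.9)
= 0.728 L

0.728 L


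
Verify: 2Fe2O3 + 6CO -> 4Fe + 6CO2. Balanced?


Equation: 2Fe2O3 + 6CO -> 4Fe + 6CO2
Check atoms: C: 6=6, Fe: 4=4, O: 12=12
Balanced

Yes, balanced


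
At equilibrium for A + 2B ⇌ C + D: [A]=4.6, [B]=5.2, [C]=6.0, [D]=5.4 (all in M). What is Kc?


Kc = [C][D]/([A][B]^2)
= (6.0^1 × 5.4^1)/(4.6^1 × 5.2^2)
= 32.4/124.384
= 0.2605

0.2605


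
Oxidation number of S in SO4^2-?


x + 4(-2) = -2, so x = +6
Oxidation number: +6

+6


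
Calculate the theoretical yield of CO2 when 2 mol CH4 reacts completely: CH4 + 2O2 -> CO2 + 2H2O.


Mole ratio CO2:CH4 = 1:1
n(CO2) = 2 × 1/1 = 2.000 mol
mass = 2.000 × 44.01 = 88.02 g

88.02 g


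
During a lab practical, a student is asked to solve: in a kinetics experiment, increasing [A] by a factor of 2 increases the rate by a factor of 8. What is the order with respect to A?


rate ∝ [A]^n
2^n = 8 → n = 3
Order in A: 3

3


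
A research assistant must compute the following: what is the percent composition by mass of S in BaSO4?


M(BaSO4) = 1×137.33 + 1×32.07 + 4×16.0 = 233.40 g/mol
Mass of S = 1 × 32.07 = 32.07 g/mol
% S = 32.07/233.40 × 100 = 13.74%

13.74%


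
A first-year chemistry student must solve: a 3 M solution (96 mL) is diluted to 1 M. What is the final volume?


C1V1 = C2V2
3 × 96 = 1 × V2
V2 = 288/1 = 288.0 mL

288.0 mL


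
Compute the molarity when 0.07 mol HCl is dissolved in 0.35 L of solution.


M = n/V = 0.07/0.35 = 0.200 mol/L

0.200 M


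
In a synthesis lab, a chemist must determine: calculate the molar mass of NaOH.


M(NaOH) = 1×22.99 + 1×16.0 + 1×1.008
= 22.99 + 16.0 + 1.01
= 40.0 g/mol

40.0 g/mol


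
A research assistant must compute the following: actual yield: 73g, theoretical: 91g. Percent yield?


% yield = actual/theoretical × 100
= 73/91 × 100
= 80.22%

80.22%


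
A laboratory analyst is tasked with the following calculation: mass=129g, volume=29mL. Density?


ρ = mass/volume
= 129/29
= 4.448 g/mL

4.448 g/mL


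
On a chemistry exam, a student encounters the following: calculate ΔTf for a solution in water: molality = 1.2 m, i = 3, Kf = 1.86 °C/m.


ΔTf = Kf × m × i
= 1.86 × 1.2 × 3
= 6.696 °C

6.696 °C


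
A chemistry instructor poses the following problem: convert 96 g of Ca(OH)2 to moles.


M(Ca(OH)2) = 74.1 g/mol
n = mass/M = 96/74.1 = 1.2955 mol

1.2955 mol


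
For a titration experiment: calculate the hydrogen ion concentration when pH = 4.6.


[H+] = 10^(-pH) = 10^(-4.6)
= 2.51×10^-5 M

2.51×10^-5 M


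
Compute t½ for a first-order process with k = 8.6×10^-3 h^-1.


t½ = ln2/k = 0.693147/(8.6×10^-3 h^-1)
= 80.60 h

80.60 h


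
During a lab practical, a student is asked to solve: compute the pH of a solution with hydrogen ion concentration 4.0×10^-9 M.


pH = -log10([H+]) = -log10(4.0×10^-9)
= 9 - log10(4.0)
= 9 - 0.6
= 8.4

8.4


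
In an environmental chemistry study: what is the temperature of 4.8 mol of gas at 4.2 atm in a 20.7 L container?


PV = nRT  (R = 0.08206 L·atm/(mol·K))
T = PV/(nR) = 4.2×20.7/(4.8×0.08206)
= 86.94/0.393888
= 220.72 K

220.72 K


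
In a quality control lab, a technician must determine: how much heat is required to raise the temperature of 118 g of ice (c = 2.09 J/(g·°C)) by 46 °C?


q = mcΔT = 118 × 2.09 × 46
= 11344.52 J

11344.52 J


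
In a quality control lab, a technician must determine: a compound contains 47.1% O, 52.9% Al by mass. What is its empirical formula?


Assume 100 g sample. Moles of each element:
  O: 47.1/16.0 = 2.944 mol
  Al: 52.9/26.98 = 1.961 mol
Divide by smallest (1.961):
  O: 2.944/1.961 = 1.5
  Al: 1.961/1.961 = 1.0
Multiply all ratios by 2 to obtain whole numbers.
Empirical formula: Al2O3

Al2O3


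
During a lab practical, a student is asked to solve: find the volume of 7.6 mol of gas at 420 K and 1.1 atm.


PV = nRT  (R = 0.08206 L·atm/(mol·K))
V = nRT/P = 7.6×0.08206×420/1.1
= 238.123 L

238.123 L


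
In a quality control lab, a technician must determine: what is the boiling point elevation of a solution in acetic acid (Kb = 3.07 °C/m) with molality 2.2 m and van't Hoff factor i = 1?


ΔTb = Kb × m × i
= 3.07 × 2.2 × 1
= 6.754 °C

6.754 °C


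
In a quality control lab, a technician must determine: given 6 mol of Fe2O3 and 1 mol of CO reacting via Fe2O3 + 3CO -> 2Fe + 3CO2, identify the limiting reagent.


Mole ratio available / coefficient:
  Fe2O3: 6/1 = 6.000
  CO: 1/3 = 0.333
Smaller ratio is limiting.

CO


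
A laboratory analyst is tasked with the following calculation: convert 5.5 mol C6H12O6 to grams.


M(C6H12O6) = 180.16 g/mol
mass = n × M = 5.5 × 180.16 = 990.88 g

990.88 g


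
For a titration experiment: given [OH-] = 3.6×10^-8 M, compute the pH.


pOH = -log10([OH-]) = -log10(3.6×10^-8)
= 8 - log10(3.6) = 7.44
pH = 14 - pOH = 14 - 7.44 = 6.56

6.56


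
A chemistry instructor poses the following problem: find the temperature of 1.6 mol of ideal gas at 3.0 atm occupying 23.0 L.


PV = nRT  (R = 0.08206 L·atm/(mol·K))
T = PV/(nR) = 3.0×23.0/(1.6×0.08206)
= 69.00/0.131296
= 525.53 K

525.53 K


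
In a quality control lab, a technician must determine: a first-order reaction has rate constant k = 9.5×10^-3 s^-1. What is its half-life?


t½ = ln2/k = 0.693147/(9.5×10^-3 s^-1)
= 72.96 s

72.96 s


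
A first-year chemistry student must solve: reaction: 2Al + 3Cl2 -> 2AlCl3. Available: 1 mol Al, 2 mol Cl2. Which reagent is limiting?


Mole ratio available / coefficient:
  Al: 1/2 = 0.500
  Cl2: 2/3 = 0.667
Smaller ratio is limiting.

Al


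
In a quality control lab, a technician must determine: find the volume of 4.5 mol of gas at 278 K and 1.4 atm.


PV = nRT  (R = 0.08206 L·atm/(mol·K))
V = nRT/P = 4.5×0.08206×278/1.4
= 73.326 L

73.326 L


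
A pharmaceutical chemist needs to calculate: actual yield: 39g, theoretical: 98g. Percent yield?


% yield = actual/theoretical × 100
= 39/98 × 100
= 39.8%

39.8%


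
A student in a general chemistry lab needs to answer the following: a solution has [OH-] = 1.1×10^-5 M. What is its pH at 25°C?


pOH = -log10([OH-]) = -log10(1.1×10^-5)
= 5 - log10(1.1) = 4.96
pH = 14 - pOH = 14 - 4.96 = 9.04

9.04


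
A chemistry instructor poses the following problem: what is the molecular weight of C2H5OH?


M(C2H5OH) = 2×12.01 + 6×1.008 + 1×16.0
= 24.02 + 6.05 + 16.0
= 46.07 g/mol

46.07 g/mol


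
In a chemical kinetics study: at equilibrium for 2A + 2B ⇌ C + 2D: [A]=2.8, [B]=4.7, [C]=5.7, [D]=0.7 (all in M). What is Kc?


Kc = [C][D]^2/([A]^2[B]^2)
= (5.7^1 × 0.7^2)/(2.8^2 × 4.7^2)
= 2.793/173.1856
= 0.01613

0.01613


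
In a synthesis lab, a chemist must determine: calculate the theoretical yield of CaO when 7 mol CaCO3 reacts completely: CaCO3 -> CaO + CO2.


Mole ratio CaO:CaCO3 = 1:1
n(CaO) = 7 × 1/1 = 7.000 mol
mass = 7.000 × 56.08 = 392.56 g

392.56 g


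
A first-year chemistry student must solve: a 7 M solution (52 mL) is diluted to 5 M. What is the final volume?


C1V1 = C2V2
7 × 52 = 5 × V2
V2 = 364/5 = 72.8 mL

72.8 mL


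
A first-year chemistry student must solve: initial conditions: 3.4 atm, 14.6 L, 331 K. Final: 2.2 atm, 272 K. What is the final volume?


P1V1/T1 = P2V2/T2
V2 = P1V1T2/(T1P2)
= 3.4×14.6×272/(331×2.2)
= 18.542 L

18.542 L


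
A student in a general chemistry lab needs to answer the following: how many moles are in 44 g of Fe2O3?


M(Fe2O3) = 159.7 g/mol
n = mass/M = 44/159.7 = 0.2755 mol

0.2755 mol


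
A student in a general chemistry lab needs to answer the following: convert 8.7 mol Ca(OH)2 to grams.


M(Ca(OH)2) = 74.1 g/mol
mass = n × M = 8.7 × 74.1 = 644.67 g

644.67 g


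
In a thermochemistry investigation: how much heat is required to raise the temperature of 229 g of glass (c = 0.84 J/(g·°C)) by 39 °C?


q = mcΔT = 229 × 0.84 × 39
= 7502.04 J

7502.04 J


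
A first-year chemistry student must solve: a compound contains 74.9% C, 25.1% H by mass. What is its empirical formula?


Assume 100 g sample. Moles of each element:
  C: 74.9/12.01 = 6.236 mol
  H: 25.1/1.008 = 24.901 mol
Divide by smallest (6.236):
  C: 6.236/6.236 = 1.0
  H: 24.901/6.236 = 3.99
Empirical formula: CH4

CH4


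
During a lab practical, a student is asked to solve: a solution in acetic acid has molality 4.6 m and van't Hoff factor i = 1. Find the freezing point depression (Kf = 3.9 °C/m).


ΔTf = Kf × m × i
= 3.9 × 4.6 × 1
= 17.94 °C

17.94 °C


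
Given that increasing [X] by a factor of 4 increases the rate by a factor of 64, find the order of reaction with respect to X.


rate ∝ [X]^n
4^n = 64 → n = 3
Order in X: 3

3


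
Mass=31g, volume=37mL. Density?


ρ = mass/volume
= 31/37
= 0.838 g/mL

0.838 g/mL


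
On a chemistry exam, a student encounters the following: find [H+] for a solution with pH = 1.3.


[H+] = 10^(-pH) = 10^(-1.3)
= 5.01×10^-2 M

5.01×10^-2 M


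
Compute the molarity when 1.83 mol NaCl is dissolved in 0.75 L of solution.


M = n/V = 1.83/0.75 = 2.440 mol/L

2.440 M


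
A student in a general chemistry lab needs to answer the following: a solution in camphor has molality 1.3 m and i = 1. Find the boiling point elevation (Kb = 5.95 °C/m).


ΔTb = Kb × m × i
= 5.95 × 1.3 × 1
= 7.735 °C

7.735 °C


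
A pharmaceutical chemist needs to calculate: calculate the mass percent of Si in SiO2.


M(SiO2) = 1×28.09 + 2×16.0 = 60.09 g/mol
Mass of Si = 1 × 28.09 = 28.09 g/mol
% Si = 28.09/60.09 × 100 = 46.75%

46.75%


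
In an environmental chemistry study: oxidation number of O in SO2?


O is usually -2
Oxidation number: -2

-2


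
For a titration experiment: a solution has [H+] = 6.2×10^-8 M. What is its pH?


pH = -log10([H+]) = -log10(6.2×10^-8)
= 8 - log10(6.2)
= 8 - 0.79
= 7.21

7.21


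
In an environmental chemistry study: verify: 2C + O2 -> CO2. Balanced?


Equation: 2C + O2 -> CO2
Check atoms: C: 2≠1, O: 2=2
Not balanced

No, not balanced


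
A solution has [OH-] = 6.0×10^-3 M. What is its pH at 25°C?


pOH = -log10([OH-]) = -log10(6.0×10^-3)
= 3 - log10(6.0) = 2.22
pH = 14 - pOH = 14 - 2.22 = 11.78

11.78


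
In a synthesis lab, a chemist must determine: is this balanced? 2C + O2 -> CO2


Equation: 2C + O2 -> CO2
Check atoms: C: 2≠1, O: 2=2
Not balanced

No, not balanced


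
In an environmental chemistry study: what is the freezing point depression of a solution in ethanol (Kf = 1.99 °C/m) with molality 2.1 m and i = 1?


ΔTf = Kf × m × i
= 1.99 × 2.1 × 1
= 4.179 °C

4.179 °C


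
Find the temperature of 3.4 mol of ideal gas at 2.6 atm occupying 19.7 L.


PV = nRT  (R = 0.08206 L·atm/(mol·K))
T = PV/(nR) = 2.6×19.7/(3.4×0.08206)
= 51.22/0.279004
= 183.58 K

183.58 K


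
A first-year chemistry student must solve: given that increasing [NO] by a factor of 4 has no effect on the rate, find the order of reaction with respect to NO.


rate ∝ [NO]^n
rate ∝ [NO]^0
Order in NO: 0

0


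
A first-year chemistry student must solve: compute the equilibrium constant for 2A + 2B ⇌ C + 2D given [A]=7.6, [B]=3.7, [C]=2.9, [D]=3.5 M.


Kc = [C][D]^2/([A]^2[B]^2)
= (2.9^1 × 3.5^2)/(7.6^2 × 3.7^2)
= 35.525/790.7344
= 0.04493

0.04493


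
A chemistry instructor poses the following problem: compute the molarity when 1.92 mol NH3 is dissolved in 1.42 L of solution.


M = n/V = 1.92/1.42 = 1.352 mol/L

1.352 M


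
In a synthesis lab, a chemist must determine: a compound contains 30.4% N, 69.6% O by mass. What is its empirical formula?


Assume 100 g sample. Moles of each element:
  N: 30.4/14.01 = 2.17 mol
  O: 69.6/16.0 = 4.35 mol
Divide by smallest (2.17):
  N: 2.17/2.17 = 1.0
  O: 4.35/2.17 = 2.0
Empirical formula: NO2

NO2


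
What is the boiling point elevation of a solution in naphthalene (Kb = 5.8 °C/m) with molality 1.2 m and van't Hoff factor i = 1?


ΔTb = Kb × m × i
= 5.8 × 1.2 × 1
= 6.96 °C

6.96 °C


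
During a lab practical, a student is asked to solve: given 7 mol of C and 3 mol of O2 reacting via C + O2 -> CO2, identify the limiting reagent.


Mole ratio available / coefficient:
  C: 7/1 = 7.000
  O2: 3/1 = 3.000
Smaller ratio is limiting.

O2


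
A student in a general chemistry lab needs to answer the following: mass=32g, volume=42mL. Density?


ρ = mass/volume
= 32/42
= 0.762 g/mL

0.762 g/mL


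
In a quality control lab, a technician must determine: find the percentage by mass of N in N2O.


M(N2O) = 2×14.01 + 1×16.0 = 44.02 g/mol
Mass of N = 2 × 14.01 = 28.02 g/mol
% N = 28.02/44.02 × 100 = 63.65%

63.65%


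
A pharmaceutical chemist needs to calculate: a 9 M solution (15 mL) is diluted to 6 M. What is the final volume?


C1V1 = C2V2
9 × 15 = 6 × V2
V2 = 135/6 = 22.5 mL

22.5 mL


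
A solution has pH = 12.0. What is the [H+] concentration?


[H+] = 10^(-pH) = 10^(-12.0)
= 1.0×10^-12 M

1.0×10^-12 M


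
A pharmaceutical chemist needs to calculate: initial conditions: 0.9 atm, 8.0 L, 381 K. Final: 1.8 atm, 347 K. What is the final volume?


P1V1/T1 = P2V2/T2
V2 = P1V1T2/(T1P2)
= 0.9×8.0×347/(381×1.8)
= 3.643 L

3.643 L


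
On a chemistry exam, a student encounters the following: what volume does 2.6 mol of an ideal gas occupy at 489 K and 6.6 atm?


PV = nRT  (R = 0.08206 L·atm/(mol·K))
V = nRT/P = 2.6×0.08206×489/6.6
= 15.808 L

15.808 L


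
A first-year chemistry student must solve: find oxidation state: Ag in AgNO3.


Ag is +1
Oxidation number: +1

+1


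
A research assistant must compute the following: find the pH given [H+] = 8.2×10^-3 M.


pH = -log10([H+]) = -log10(8.2×10^-3)
= 3 - log10(8.2)
= 3 - 0.91
= 2.09

2.09


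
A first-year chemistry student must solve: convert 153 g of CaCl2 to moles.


M(CaCl2) = 110.98 g/mol
n = mass/M = 153/110.98 = 1.3786 mol

1.3786 mol


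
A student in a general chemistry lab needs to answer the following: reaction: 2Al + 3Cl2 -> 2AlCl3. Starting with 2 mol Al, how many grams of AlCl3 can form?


Mole ratio AlCl3:Al = 2:2
n(AlCl3) = 2 × 2/2 = 2.000 mol
mass = 2.000 × 133.33 = 266.66 g

266.66 g


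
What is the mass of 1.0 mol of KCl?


M(KCl) = 74.55 g/mol
mass = n × M = 1.0 × 74.55 = 74.55 g

74.55 g


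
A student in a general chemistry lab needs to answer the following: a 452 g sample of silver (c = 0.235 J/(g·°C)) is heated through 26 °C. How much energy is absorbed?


q = mcΔT = 452 × 0.235 × 26
= 2761.72 J

2761.72 J


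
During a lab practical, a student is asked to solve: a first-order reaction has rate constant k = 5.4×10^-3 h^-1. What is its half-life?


t½ = ln2/k = 0.693147/(5.4×10^-3 h^-1)
= 128.4 h

128.4 h


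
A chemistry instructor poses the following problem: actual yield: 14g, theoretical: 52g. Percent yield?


% yield = actual/theoretical × 100
= 14/52 × 100
= 26.92%

26.92%


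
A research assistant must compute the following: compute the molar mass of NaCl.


M(NaCl) = 1×22.99 + 1×35.45
= 22.99 + 35.45
= 58.44 g/mol

58.44 g/mol


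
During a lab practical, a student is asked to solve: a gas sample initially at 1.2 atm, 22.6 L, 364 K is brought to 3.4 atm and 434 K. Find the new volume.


P1V1/T1 = P2V2/T2
V2 = P1V1T2/(T1P2)
= 1.2×22.6×434/(364×3.4)
= 9.51 L

9.51 L


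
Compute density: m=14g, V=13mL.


ρ = mass/volume
= 14/13
= 1.077 g/mL

1.077 g/mL


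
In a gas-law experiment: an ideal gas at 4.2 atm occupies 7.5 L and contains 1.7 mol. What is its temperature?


PV = nRT  (R = 0.08206 L·atm/(mol·K))
T = PV/(nR) = 4.2×7.5/(1.7×0.08206)
= 31.50/0.139502
= 225.80 K

225.80 K


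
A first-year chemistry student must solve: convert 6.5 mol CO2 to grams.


M(CO2) = 44.01 g/mol
mass = n × M = 6.5 × 44.01 = 286.07 g

286.07 g


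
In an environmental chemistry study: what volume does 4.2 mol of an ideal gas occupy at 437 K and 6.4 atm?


PV = nRT  (R = 0.08206 L·atm/(mol·K))
V = nRT/P = 4.2×0.08206×437/6.4
= 23.533 L

23.533 L


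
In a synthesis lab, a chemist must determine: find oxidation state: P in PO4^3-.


x + 4(-2) = -3, so x = +5
Oxidation number: +5

+5


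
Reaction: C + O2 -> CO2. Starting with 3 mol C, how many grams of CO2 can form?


Mole ratio CO2:C = 1:1
n(CO2) = 3 × 1/1 = 3.000 mol
mass = 3.000 × 44.01 = 132.03 g

132.03 g


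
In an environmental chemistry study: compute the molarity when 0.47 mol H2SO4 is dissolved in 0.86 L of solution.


M = n/V = 0.47/0.86 = 0.547 mol/L

0.547 M


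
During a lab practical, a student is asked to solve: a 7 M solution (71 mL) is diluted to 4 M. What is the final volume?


C1V1 = C2V2
7 × 71 = 4 × V2
V2 = 497/4 = 124.25 mL

124.25 mL


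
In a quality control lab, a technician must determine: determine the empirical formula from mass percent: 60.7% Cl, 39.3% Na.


Assume 100 g sample. Moles of each element:
  Cl: 60.7/35.45 = 1.712 mol
  Na: 39.3/22.99 = 1.709 mol
Divide by smallest (1.709):
  Cl: 1.712/1.709 = 1.0
  Na: 1.709/1.709 = 1.0
Empirical formula: NaCl

NaCl


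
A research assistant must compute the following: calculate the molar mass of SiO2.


M(SiO2) = 1×28.09 + 2×16.0
= 28.09 + 32.0
= 60.09 g/mol

60.09 g/mol


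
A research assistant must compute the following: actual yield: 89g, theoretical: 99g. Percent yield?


% yield = actual/theoretical × 100
= 89/99 × 100
= 89.9%

89.9%


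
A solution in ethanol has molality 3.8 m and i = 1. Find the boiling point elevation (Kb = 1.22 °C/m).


ΔTb = Kb × m × i
= 1.22 × 3.8 × 1
= 4.636 °C

4.636 °C


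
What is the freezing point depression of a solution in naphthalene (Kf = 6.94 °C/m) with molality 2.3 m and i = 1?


ΔTf = Kf × m × i
= 6.94 × 2.3 × 1
= 15.962 °C

15.962 °C


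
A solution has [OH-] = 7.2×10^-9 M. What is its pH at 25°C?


pOH = -log10([OH-]) = -log10(7.2×10^-9)
= 9 - log10(7.2) = 8.14
pH = 14 - pOH = 14 - 8.14 = 5.86

5.86


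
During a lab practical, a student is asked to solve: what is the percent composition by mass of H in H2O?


M(H2O) = 2×1.008 + 1×16.0 = 18.016 g/mol
Mass of H = 2 × 1.008 = 2.016 g/mol
% H = 2.016/18.016 × 100 = 11.19%

11.19%


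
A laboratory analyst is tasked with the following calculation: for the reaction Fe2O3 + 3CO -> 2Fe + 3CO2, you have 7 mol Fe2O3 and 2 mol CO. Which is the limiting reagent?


Mole ratio available / coefficient:
  Fe2O3: 7/1 = 7.000
  CO: 2/3 = 0.667
Smaller ratio is limiting.

CO


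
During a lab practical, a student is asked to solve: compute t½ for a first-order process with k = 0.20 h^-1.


t½ = ln2/k = 0.693147/(0.20 h^-1)
= 3.466 h

3.466 h


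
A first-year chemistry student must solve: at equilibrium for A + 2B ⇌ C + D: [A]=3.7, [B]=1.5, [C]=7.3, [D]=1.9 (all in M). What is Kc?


Kc = [C][D]/([A][B]^2)
= (7.3^1 × 1.9^1)/(3.7^1 × 1.5^2)
= 13.87/8.325
= 1.666

1.666


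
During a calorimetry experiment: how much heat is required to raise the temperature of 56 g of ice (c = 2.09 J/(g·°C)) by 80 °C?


q = mcΔT = 56 × 2.09 × 80
= 9363.20 J

9363.20 J


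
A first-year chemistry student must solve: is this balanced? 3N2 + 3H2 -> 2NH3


Equation: 3N2 + 3H2 -> 2NH3
Check atoms: H: 6=6, N: 6≠2
Not balanced

No, not balanced


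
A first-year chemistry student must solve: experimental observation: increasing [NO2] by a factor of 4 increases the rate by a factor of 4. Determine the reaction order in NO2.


rate ∝ [NO2]^n
4^n = 4 → n = 1
Order in NO2: 1

1


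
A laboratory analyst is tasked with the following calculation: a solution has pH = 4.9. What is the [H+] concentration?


[H+] = 10^(-pH) = 10^(-4.9)
= 1.26×10^-5 M

1.26×10^-5 M


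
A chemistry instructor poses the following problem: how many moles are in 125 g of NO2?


M(NO2) = 46.01 g/mol
n = mass/M = 125/46.01 = 2.7168 mol

2.7168 mol


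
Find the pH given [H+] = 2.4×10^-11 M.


pH = -log10([H+]) = -log10(2.4×10^-11)
= 11 - log10(2.4)
= 11 - 0.38
= 10.62

10.62


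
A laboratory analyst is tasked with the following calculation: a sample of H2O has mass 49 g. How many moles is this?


M(H2O) = 18.02 g/mol
n = mass/M = 49/18.02 = 2.7192 mol

2.7192 mol


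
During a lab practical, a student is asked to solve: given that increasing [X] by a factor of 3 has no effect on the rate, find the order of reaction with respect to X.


rate ∝ [X]^n
rate ∝ [X]^0
Order in X: 0

0


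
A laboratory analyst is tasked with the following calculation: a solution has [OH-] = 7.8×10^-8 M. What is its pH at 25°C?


pOH = -log10([OH-]) = -log10(7.8×10^-8)
= 8 - log10(7.8) = 7.11
pH = 14 - pOH = 14 - 7.11 = 6.89

6.89


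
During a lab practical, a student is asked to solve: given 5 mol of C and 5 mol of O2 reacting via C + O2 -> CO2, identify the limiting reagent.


Mole ratio available / coefficient:
  C: 5/1 = 5.000
  O2: 5/1 = 5.000
Smaller ratio is limiting.

neither (stoichiometric); C and O2 are fully consumed


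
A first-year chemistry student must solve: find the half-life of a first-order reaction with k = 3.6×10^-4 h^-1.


t½ = ln2/k = 0.693147/(3.6×10^-4 h^-1)
= 1925 h

1925 h


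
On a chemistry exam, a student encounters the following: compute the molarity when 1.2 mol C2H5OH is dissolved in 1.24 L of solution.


M = n/V = 1.2/1.24 = 0.968 mol/L

0.968 M


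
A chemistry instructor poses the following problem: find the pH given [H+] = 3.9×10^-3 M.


pH = -log10([H+]) = -log10(3.9×10^-3)
= 3 - log10(3.9)
= 3 - 0.59
= 2.41

2.41


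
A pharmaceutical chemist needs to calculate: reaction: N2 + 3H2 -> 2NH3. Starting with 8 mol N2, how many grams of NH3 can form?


Mole ratio NH3:N2 = 2:1
n(NH3) = 8 × 2/1 = 16.000 mol
mass = 16.000 × 17.03 = 272.48 g

272.48 g


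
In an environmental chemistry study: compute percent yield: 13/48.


% yield = actual/theoretical × 100
= 13/48 × 100
= 27.08%

27.08%


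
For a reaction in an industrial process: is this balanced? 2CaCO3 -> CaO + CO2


Equation: 2CaCO3 -> CaO + CO2
Check atoms: C: 2≠1, Ca: 2≠1, O: 6≠3
Not balanced

No, not balanced


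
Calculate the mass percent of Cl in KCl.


M(KCl) = 1×39.1 + 1×35.45 = 74.55 g/mol
Mass of Cl = 1 × 35.45 = 35.45 g/mol
% Cl = 35.45/74.55 × 100 = 47.55%

47.55%


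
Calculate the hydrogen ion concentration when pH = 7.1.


[H+] = 10^(-pH) = 10^(-7.1)
= 7.94×10^-8 M

7.94×10^-8 M


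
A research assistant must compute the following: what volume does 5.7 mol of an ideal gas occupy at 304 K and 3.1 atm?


PV = nRT  (R = 0.08206 L·atm/(mol·K))
V = nRT/P = 5.7×0.08206×304/3.1
= 45.869 L

45.869 L


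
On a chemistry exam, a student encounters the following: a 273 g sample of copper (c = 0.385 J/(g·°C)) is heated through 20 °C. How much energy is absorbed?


q = mcΔT = 273 × 0.385 × 20
= 2102.10 J

2102.10 J


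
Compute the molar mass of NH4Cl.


M(NH4Cl) = 1×14.01 + 4×1.008 + 1×35.45
= 14.01 + 4.03 + 35.45
= 53.49 g/mol

53.49 g/mol


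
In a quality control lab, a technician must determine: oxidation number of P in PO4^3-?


x + 4(-2) = -3, so x = +5
Oxidation number: +5

+5


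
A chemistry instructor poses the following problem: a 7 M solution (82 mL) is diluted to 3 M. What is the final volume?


C1V1 = C2V2
7 × 82 = 3 × V2
V2 = 574/3 = 191.33 mL

191.33 mL


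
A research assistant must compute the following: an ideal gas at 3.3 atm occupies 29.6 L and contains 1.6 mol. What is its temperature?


PV = nRT  (R = 0.08206 L·atm/(mol·K))
T = PV/(nR) = 3.3×29.6/(1.6×0.08206)
= 97.68/0.131296
= 743.97 K

743.97 K


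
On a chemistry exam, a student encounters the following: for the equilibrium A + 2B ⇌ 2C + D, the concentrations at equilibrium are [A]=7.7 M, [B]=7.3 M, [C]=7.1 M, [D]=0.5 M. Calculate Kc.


Kc = [C]^2[D]/([A][B]^2)
= (7.1^2 × 0.5^1)/(7.7^1 × 7.3^2)
= 25.205/410.333
= 0.06143

0.06143


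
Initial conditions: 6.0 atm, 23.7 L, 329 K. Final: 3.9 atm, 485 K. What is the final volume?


P1V1/T1 = P2V2/T2
V2 = P1V1T2/(T1P2)
= 6.0×23.7×485/(329×3.9)
= 53.75 L

53.75 L


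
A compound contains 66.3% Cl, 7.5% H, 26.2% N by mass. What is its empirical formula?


Assume 100 g sample. Moles of each element:
  Cl: 66.3/35.45 = 1.87 mol
  H: 7.5/1.008 = 7.44 mol
  N: 26.2/14.01 = 1.87 mol
Divide by smallest (1.87):
  Cl: 1.87/1.87 = 1.0
  H: 7.44/1.87 = 3.98
  N: 1.87/1.87 = 1.0
Empirical formula: NH4Cl

NH4Cl


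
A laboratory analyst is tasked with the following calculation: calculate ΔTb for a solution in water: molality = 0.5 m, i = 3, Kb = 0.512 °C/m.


ΔTb = Kb × m × i
= 0.512 × 0.5 × 3
= 0.768 °C

0.768 °C


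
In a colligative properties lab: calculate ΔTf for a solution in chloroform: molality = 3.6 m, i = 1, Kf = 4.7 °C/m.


ΔTf = Kf × m × i
= 4.7 × 3.6 × 1
= 16.92 °C

16.92 °C


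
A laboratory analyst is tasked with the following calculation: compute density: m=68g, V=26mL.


ρ = mass/volume
= 68/26
= 2.615 g/mL

2.615 g/mL


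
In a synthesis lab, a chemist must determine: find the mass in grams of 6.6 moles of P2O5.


M(P2O5) = 141.94 g/mol
mass = n × M = 6.6 × 141.94 = 936.80 g

936.80 g


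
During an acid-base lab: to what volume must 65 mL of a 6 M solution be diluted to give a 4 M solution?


C1V1 = C2V2
6 × 65 = 4 × V2
V2 = 390/4 = 97.5 mL

97.5 mL


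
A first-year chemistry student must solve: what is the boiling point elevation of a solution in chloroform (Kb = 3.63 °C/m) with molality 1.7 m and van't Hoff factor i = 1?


ΔTb = Kb × m × i
= 3.63 × 1.7 × 1
= 6.171 °C

6.171 °C


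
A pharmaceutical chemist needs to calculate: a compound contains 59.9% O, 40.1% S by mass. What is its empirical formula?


Assume 100 g sample. Moles of each element:
  O: 59.9/16.0 = 3.744 mol
  S: 40.1/32.07 = 1.25 mol
Divide by smallest (1.25):
  O: 3.744/1.25 = 3.0
  S: 1.25/1.25 = 1.0
Empirical formula: SO3

SO3


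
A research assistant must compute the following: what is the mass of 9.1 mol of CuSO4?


M(CuSO4) = 159.62 g/mol
mass = n × M = 9.1 × 159.62 = 1452.54 g

1452.54 g


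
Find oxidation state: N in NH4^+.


x + 4(+1) = +1, so x = -3
Oxidation number: -3

-3


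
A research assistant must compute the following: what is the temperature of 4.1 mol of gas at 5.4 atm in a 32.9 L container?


PV = nRT  (R = 0.08206 L·atm/(mol·K))
T = PV/(nR) = 5.4×32.9/(4.1×0.08206)
= 177.66/0.336446
= 528.05 K

528.05 K


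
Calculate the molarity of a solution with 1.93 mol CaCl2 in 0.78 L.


M = n/V = 1.93/0.78 = 2.474 mol/L

2.474 M


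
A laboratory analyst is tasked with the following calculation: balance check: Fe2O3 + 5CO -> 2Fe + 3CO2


Equation: Fe2O3 + 5CO -> 2Fe + 3CO2
Check atoms: C: 5≠3, Fe: 2=2, O: 8≠6
Not balanced

No, not balanced


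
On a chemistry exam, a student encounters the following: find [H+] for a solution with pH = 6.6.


[H+] = 10^(-pH) = 10^(-6.6)
= 2.51×10^-7 M

2.51×10^-7 M


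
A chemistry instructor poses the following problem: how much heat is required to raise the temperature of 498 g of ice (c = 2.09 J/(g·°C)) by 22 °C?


q = mcΔT = 498 × 2.09 × 22
= 22898.04 J

22898.04 J


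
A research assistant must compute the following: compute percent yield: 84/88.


% yield = actual/theoretical × 100
= 84/88 × 100
= 95.45%

95.45%


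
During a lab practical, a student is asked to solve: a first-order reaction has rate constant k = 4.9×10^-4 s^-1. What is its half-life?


t½ = ln2/k = 0.693147/(4.9×10^-4 s^-1)
= 1415 s

1415 s


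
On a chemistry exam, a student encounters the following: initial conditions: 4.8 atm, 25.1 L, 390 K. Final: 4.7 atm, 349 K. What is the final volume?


P1V1/T1 = P2V2/T2
V2 = P1V1T2/(T1P2)
= 4.8×25.1×349/(390×4.7)
= 22.939 L

22.939 L


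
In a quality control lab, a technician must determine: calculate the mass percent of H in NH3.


M(NH3) = 1×14.01 + 3×1.008 = 17.034 g/mol
Mass of H = 3 × 1.008 = 3.024 g/mol
% H = 3.024/17.034 × 100 = 17.75%

17.75%


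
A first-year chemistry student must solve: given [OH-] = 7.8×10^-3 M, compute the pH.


pOH = -log10([OH-]) = -log10(7.8×10^-3)
= 3 - log10(7.8) = 2.11
pH = 14 - pOH = 14 - 2.11 = 11.89

11.89


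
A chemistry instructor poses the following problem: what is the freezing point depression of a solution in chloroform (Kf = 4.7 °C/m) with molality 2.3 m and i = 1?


ΔTf = Kf × m × i
= 4.7 × 2.3 × 1
= 10.81 °C

10.81 °C


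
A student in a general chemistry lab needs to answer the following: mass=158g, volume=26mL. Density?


ρ = mass/volume
= 158/26
= 6.077 g/mL

6.077 g/mL


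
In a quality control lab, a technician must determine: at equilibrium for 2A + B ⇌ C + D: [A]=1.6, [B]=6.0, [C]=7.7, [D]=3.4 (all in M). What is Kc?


Kc = [C][D]/([A]^2[B])
= (7.7^1 × 3.4^1)/(1.6^2 × 6.0^1)
= 26.18/15.36
= 1.704

1.704


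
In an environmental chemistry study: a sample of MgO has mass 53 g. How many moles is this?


M(MgO) = 40.31 g/mol
n = mass/M = 53/40.31 = 1.3148 mol

1.3148 mol


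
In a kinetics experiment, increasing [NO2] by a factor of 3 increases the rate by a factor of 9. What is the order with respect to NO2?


rate ∝ [NO2]^n
3^n = 9 → n = 2
Order in NO2: 2

2


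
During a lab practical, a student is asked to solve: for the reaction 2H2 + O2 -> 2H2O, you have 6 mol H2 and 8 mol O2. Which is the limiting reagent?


Mole ratio available / coefficient:
  H2: 6/2 = 3.000
  O2: 8/1 = 8.000
Smaller ratio is limiting.

H2
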